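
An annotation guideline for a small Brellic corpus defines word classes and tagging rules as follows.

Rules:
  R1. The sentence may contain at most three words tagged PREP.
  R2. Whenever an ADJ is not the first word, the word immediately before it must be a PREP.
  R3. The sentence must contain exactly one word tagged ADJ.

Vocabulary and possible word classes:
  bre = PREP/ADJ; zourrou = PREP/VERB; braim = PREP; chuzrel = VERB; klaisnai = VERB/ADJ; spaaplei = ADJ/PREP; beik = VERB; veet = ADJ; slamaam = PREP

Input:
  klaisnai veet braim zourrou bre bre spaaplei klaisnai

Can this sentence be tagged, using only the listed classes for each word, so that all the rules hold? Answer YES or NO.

NO

Candidates per position — 1:klaisnai {VERB,ADJ}; 2:veet {ADJ}; 3:braim {PREP}; 4:zourrou {PREP,VERB}; 5:bre {PREP,ADJ}; 6:bre {PREP,ADJ}; 7:spaaplei {ADJ,PREP}; 8:klaisnai {VERB,ADJ}.
Rule 2 cannot be satisfied by any choice of tags from the lexicon.
So there is no consistent tagging.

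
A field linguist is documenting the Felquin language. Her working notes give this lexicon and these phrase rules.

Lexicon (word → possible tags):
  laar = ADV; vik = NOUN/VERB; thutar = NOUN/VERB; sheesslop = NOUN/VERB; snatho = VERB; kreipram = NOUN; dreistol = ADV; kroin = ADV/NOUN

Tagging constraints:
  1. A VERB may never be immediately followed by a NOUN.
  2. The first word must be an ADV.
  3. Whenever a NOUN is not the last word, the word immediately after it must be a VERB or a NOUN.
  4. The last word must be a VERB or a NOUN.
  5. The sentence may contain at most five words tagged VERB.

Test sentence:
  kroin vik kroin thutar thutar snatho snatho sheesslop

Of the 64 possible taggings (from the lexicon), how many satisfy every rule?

5

Candidates per position — 1:kroin {ADV,NOUN}; 2:vik {NOUN,VERB}; 3:kroin {ADV,NOUN}; 4:thutar {NOUN,VERB}; 5:thutar {NOUN,VERB}; 6:snatho {VERB}; 7:snatho {VERB}; 8:sheesslop {NOUN,VERB}.
There are 64 candidate sequences in total.
The sequences that satisfy every rule: ADV NOUN NOUN NOUN NOUN VERB VERB VERB; ADV NOUN NOUN NOUN VERB VERB VERB VERB; ADV NOUN NOUN VERB VERB VERB VERB VERB; ADV VERB ADV NOUN NOUN VERB VERB VERB; ADV VERB ADV NOUN VERB VERB VERB VERB.
Count = 5.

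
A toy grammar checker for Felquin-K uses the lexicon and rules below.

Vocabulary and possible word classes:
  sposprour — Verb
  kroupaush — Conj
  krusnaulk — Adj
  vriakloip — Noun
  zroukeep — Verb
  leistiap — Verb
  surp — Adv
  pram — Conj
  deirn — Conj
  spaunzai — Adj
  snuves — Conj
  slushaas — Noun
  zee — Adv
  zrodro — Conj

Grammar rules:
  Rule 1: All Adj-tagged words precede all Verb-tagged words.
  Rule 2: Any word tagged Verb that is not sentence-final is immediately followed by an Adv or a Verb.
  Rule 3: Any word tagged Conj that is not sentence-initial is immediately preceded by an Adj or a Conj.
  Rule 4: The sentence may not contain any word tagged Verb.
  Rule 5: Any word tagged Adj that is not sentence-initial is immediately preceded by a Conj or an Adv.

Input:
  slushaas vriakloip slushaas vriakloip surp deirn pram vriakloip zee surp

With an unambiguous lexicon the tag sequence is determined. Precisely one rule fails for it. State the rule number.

3

Fixed tagging: Noun Noun Noun Noun Adv Conj Conj Noun Adv Adv.
Rule check: R1 pass, R2 pass, R3 fail, R4 pass, R5 pass.
Only rule 3 fails.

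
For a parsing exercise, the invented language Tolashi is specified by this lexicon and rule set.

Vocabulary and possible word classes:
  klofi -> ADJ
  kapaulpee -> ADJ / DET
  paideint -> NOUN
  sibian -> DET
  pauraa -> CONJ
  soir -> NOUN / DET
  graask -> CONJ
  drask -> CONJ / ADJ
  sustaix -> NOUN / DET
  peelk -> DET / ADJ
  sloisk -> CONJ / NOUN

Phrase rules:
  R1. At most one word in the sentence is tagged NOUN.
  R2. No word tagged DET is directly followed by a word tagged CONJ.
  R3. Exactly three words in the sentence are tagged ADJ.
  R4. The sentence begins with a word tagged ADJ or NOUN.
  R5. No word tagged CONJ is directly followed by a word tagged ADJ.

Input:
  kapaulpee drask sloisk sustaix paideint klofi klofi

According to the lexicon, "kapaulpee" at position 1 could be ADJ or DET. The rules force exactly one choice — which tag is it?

ADJ

Candidates per position — 1:kapaulpee {ADJ,DET}; 2:drask {CONJ,ADJ}; 3:sloisk {CONJ,NOUN}; 4:sustaix {NOUN,DET}; 5:paideint {NOUN}; 6:klofi {ADJ}; 7:klofi {ADJ}.
Position 1: tagging it DET would leave rule 4 unsatisfiable, so it must be ADJ.
Position 2: tagging it ADJ would leave rule 3 unsatisfiable, so it must be CONJ.
Position 3: tagging it NOUN would leave rule 1 unsatisfiable, so it must be CONJ.
Position 4: tagging it NOUN would leave rule 1 unsatisfiable, so it must be DET.
The unique satisfying tagging is: ADJ CONJ CONJ DET NOUN ADJ ADJ.
Verifying each rule — rule 1 holds; rule 2 holds; rule 3 holds; rule 4 holds; rule 5 holds.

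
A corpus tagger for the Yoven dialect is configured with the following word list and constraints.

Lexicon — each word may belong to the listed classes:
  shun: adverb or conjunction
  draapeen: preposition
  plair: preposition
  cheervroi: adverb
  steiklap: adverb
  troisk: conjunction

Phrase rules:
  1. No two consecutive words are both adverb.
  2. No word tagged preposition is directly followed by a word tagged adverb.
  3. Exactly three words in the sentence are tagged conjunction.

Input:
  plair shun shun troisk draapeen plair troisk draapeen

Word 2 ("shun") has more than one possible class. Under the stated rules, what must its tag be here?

Candidates per position — 1:plair {preposition}; 2:shun {adverb,conjunction}; 3:shun {adverb,conjunction}; 4:troisk {conjunction}; 5:draapeen {preposition}; 6:plair {preposition}; 7:troisk {conjunction}; 8:draapeen {preposition}.
Position 2: adverb is ruled out by rule 2; that leaves conjunction.
Position 3: conjunction is ruled out by rule 3; that leaves adverb.
The only consistent sequence is: preposition conjunction adverb conjunction preposition preposition conjunction preposition.
Check: rule 1 ok; rule 2 ok; rule 3 ok.

conjunction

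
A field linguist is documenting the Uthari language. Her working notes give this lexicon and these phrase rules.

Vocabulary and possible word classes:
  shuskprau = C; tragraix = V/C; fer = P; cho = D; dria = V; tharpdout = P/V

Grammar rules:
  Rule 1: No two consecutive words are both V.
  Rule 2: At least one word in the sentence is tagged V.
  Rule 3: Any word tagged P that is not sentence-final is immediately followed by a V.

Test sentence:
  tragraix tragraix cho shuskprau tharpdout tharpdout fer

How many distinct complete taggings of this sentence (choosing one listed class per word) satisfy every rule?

Candidates per position — 1:tragraix {V,C}; 2:tragraix {V,C}; 3:cho {D}; 4:shuskprau {C}; 5:tharpdout {P,V}; 6:tharpdout {P,V}; 7:fer {P}.
There are 16 candidate sequences in total.
The sequences that satisfy every rule: V C D C P V P; C V D C P V P; C C D C P V P.
Count = 3.

3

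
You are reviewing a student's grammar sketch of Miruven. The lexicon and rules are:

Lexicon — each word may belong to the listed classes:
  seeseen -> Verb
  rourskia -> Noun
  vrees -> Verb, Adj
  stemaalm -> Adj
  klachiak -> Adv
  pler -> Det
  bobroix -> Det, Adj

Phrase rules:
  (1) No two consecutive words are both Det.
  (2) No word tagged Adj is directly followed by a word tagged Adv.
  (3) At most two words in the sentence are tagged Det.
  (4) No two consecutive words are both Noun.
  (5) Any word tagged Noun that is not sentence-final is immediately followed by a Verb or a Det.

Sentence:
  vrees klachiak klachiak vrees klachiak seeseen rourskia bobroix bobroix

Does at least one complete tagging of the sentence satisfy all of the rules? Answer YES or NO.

Candidates per position — 1:vrees {Verb,Adj}; 2:klachiak {Adv}; 3:klachiak {Adv}; 4:vrees {Verb,Adj}; 5:klachiak {Adv}; 6:seeseen {Verb}; 7:rourskia {Noun}; 8:bobroix {Det,Adj}; 9:bobroix {Det,Adj}.
One satisfying assignment: Verb Adv Adv Verb Adv Verb Noun Det Adj.
Verifying each rule — rule 1 satisfied; rule 2 satisfied; rule 3 satisfied; rule 4 satisfied; rule 5 satisfied.

YES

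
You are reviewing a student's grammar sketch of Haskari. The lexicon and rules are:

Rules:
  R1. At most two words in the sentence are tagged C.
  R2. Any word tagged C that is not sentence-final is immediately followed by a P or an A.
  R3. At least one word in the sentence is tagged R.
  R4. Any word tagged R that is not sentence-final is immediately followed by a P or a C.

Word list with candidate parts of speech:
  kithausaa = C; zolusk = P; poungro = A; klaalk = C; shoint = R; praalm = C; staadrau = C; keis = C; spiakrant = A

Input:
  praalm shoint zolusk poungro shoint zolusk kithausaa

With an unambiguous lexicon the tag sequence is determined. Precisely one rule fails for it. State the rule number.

2

Fixed tagging: C R P A R P C.
Applying the rules: R1 holds, R2 violated, R3 holds, R4 holds.
Only rule 2 fails.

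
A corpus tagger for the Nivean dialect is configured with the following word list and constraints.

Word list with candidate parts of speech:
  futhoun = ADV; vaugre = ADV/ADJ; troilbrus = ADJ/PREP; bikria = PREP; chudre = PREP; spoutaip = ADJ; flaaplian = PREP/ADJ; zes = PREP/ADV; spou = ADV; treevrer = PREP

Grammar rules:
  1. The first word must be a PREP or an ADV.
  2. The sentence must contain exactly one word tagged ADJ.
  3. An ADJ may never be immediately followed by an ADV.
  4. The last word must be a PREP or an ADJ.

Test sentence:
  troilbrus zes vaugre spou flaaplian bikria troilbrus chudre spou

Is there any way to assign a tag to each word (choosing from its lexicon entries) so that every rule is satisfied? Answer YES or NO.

Candidates per position — 1:troilbrus {ADJ,PREP}; 2:zes {PREP,ADV}; 3:vaugre {ADV,ADJ}; 4:spou {ADV}; 5:flaaplian {PREP,ADJ}; 6:bikria {PREP}; 7:troilbrus {ADJ,PREP}; 8:chudre {PREP}; 9:spou {ADV}.
Rule 4 cannot be satisfied by any choice of tags from the lexicon.
So there is no consistent tagging.

NO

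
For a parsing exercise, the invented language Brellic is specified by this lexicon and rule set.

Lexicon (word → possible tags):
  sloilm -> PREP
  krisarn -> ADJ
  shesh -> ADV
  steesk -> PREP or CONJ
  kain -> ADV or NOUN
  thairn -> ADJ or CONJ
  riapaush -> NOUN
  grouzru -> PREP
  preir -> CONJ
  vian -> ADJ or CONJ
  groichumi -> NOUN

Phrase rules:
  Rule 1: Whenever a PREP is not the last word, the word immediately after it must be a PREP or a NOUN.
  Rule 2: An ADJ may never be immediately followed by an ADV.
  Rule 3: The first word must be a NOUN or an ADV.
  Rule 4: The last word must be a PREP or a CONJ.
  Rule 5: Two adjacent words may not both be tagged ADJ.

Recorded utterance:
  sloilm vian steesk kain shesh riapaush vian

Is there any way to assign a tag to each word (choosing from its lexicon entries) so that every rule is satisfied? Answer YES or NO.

NO

Candidates per position — 1:sloilm {PREP}; 2:vian {ADJ,CONJ}; 3:steesk {PREP,CONJ}; 4:kain {ADV,NOUN}; 5:shesh {ADV}; 6:riapaush {NOUN}; 7:vian {ADJ,CONJ}.
Rule 1 cannot be satisfied by any choice of tags from the lexicon.
So there is no consistent tagging.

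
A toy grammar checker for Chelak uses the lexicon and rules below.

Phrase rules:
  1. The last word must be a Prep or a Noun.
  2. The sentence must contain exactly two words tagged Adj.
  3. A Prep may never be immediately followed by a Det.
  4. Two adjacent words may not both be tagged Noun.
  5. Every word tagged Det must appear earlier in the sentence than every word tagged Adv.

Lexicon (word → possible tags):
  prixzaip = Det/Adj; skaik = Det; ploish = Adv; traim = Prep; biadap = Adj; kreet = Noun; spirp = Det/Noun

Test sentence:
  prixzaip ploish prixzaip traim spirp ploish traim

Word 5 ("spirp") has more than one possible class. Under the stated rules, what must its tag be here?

Candidates per position — 1:prixzaip {Det,Adj}; 2:ploish {Adv}; 3:prixzaip {Det,Adj}; 4:traim {Prep}; 5:spirp {Det,Noun}; 6:ploish {Adv}; 7:traim {Prep}.
Position 1: tagging it Det would leave rule 2 unsatisfiable, so it must be Adj.
Position 3: tagging it Det would leave rule 2 unsatisfiable, so it must be Adj.
Position 5: tagging it Det would leave rule 3 unsatisfiable, so it must be Noun.
So the tagging must be: Adj Adv Adj Prep Noun Adv Prep.
Rule-by-rule: rule 1 holds; rule 2 holds; rule 3 holds; rule 4 holds; rule 5 holds.

Noun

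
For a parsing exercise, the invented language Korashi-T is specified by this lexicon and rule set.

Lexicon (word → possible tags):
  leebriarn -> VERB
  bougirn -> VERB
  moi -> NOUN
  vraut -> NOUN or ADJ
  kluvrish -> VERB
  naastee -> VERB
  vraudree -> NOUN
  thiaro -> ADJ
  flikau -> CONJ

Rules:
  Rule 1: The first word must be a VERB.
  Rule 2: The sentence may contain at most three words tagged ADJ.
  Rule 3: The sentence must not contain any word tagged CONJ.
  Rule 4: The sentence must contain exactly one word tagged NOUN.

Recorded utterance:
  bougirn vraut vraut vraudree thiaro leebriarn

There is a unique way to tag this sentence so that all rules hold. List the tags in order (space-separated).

Candidates per position — 1:bougirn {VERB}; 2:vraut {NOUN,ADJ}; 3:vraut {NOUN,ADJ}; 4:vraudree {NOUN}; 5:thiaro {ADJ}; 6:leebriarn {VERB}.
At position 2, choosing NOUN makes rule 4 impossible to satisfy; hence ADJ.
At position 3, choosing NOUN makes rule 4 impossible to satisfy; hence ADJ.
That leaves exactly one tagging: VERB ADJ ADJ NOUN ADJ VERB.
Rule-by-rule: rule 1 ✓; rule 2 ✓; rule 3 ✓; rule 4 ✓.

VERB ADJ ADJ NOUN ADJ VERB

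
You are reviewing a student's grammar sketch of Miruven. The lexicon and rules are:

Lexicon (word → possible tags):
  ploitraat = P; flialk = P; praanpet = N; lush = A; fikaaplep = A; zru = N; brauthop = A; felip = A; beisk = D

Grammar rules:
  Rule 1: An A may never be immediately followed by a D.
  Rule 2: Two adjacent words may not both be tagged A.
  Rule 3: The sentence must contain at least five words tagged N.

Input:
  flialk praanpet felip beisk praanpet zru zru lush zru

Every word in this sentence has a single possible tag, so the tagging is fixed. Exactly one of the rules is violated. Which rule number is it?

Fixed tagging: P N A D N N N A N.
Applying the rules: R1 fail, R2 pass, R3 pass.
Only rule 1 fails.

1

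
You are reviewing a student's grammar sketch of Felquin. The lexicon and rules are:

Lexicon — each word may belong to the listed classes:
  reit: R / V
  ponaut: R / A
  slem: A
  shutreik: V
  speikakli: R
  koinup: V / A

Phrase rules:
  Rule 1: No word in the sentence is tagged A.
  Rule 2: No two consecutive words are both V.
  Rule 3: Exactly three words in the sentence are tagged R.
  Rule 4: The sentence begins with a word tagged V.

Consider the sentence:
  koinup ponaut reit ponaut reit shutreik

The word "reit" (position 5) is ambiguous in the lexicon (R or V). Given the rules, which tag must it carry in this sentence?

Candidates per position — 1:koinup {V,A}; 2:ponaut {R,A}; 3:reit {R,V}; 4:ponaut {R,A}; 5:reit {R,V}; 6:shutreik {V}.
Position 1: tagging it A would leave rule 1 unsatisfiable, so it must be V.
Position 2: tagging it A would leave rule 1 unsatisfiable, so it must be R.
Position 4: tagging it A would leave rule 1 unsatisfiable, so it must be R.
Position 5: tagging it V would leave rule 2 unsatisfiable, so it must be R.
Position 3: tagging it R would leave rule 3 unsatisfiable, so it must be V.
That leaves exactly one tagging: V R V R R V.
Checking: rule 1 ✓; rule 2 ✓; rule 3 ✓; rule 4 ✓.

R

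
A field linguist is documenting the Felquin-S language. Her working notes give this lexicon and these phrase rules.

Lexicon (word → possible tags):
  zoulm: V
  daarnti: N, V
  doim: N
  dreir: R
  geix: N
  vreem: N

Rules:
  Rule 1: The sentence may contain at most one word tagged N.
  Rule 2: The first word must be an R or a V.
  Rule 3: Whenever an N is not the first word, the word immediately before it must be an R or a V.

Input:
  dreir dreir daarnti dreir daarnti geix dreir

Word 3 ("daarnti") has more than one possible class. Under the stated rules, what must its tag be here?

Candidates per position — 1:dreir {R}; 2:dreir {R}; 3:daarnti {N,V}; 4:dreir {R}; 5:daarnti {N,V}; 6:geix {N}; 7:dreir {R}.
Position 3: N is ruled out by rule 1; that leaves V.
Position 5: N is ruled out by rule 1; that leaves V.
That leaves exactly one tagging: R R V R V N R.
Check: rule 1 satisfied; rule 2 satisfied; rule 3 satisfied.

V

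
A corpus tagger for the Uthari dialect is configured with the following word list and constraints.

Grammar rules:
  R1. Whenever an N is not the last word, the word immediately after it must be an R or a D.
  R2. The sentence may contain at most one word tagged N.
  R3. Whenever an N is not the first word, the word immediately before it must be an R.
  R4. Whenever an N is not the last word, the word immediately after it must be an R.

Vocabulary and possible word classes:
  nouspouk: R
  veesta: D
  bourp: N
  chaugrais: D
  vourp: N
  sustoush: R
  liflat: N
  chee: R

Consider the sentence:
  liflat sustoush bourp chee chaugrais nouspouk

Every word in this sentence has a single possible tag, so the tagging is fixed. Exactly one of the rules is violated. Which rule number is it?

Fixed tagging: N R N R D R.
Rule check: R1 ✓, R2 ✗, R3 ✓, R4 ✓.
Only rule 2 fails.

2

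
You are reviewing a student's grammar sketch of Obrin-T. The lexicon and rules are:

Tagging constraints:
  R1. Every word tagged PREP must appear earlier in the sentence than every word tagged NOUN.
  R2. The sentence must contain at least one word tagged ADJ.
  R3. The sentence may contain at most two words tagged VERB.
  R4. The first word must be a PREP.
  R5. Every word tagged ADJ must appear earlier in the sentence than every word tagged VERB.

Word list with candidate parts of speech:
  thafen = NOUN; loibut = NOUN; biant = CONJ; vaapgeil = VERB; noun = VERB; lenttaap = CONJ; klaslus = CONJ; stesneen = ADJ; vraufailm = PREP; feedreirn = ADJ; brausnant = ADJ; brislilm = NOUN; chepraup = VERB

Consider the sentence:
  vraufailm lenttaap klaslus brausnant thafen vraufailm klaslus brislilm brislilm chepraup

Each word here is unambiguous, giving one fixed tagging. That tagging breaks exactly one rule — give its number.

1

Fixed tagging: PREP CONJ CONJ ADJ NOUN PREP CONJ NOUN NOUN VERB.
Checking each rule: R1 violated, R2 holds, R3 holds, R4 holds, R5 holds.
Only rule 1 fails.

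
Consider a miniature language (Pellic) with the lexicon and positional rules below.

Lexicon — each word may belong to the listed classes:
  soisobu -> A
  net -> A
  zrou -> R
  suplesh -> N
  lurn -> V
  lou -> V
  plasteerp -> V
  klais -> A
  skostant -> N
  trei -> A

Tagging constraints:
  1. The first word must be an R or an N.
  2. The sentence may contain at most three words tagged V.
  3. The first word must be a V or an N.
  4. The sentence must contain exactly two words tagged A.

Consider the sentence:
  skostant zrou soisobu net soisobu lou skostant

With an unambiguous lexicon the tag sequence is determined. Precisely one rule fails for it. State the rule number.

Fixed tagging: N R A A A V N.
Applying the rules: R1 ok, R2 ok, R3 ok, R4 fails.
Only rule 4 fails.

4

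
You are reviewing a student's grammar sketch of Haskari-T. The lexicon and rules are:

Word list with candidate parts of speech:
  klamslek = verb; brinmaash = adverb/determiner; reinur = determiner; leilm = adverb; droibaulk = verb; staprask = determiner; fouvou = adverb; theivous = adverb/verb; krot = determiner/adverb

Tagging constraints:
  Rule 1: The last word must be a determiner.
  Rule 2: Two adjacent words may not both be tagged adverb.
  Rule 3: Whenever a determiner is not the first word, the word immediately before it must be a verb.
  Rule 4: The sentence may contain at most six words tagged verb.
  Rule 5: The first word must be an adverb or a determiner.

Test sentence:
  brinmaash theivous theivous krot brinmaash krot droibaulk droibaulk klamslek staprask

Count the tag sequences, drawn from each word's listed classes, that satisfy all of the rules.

Candidates per position — 1:brinmaash {adverb,determiner}; 2:theivous {adverb,verb}; 3:theivous {adverb,verb}; 4:krot {determiner,adverb}; 5:brinmaash {adverb,determiner}; 6:krot {determiner,adverb}; 7:droibaulk {verb}; 8:droibaulk {verb}; 9:klamslek {verb}; 10:staprask {determiner}.
There are 64 candidate sequences in total.
Every candidate sequence violates at least one rule; no consistent tagging exists.
Count = 0.

0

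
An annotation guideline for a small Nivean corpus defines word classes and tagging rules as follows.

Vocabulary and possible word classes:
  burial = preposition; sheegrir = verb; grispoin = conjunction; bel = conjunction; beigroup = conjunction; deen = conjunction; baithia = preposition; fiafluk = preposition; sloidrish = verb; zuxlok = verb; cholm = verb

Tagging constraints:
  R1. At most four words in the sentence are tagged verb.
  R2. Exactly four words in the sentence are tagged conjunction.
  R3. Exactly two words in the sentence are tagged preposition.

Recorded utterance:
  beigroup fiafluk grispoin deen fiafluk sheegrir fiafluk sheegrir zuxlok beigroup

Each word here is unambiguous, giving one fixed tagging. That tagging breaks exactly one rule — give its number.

Fixed tagging: conjunction preposition conjunction conjunction preposition verb preposition verb verb conjunction.
Applying the rules: R1 ✓, R2 ✓, R3 ✗.
Only rule 3 fails.

3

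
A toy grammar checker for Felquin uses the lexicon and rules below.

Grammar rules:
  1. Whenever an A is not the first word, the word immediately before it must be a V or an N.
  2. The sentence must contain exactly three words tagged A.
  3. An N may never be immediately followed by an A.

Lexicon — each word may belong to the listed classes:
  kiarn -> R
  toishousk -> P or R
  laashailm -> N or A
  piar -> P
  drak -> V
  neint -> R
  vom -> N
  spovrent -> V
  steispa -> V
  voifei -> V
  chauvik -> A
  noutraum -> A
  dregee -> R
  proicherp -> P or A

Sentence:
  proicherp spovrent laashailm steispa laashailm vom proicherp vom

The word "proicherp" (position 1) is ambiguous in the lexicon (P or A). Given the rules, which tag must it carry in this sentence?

A

Candidates per position — 1:proicherp {P,A}; 2:spovrent {V}; 3:laashailm {N,A}; 4:steispa {V}; 5:laashailm {N,A}; 6:vom {N}; 7:proicherp {P,A}; 8:vom {N}.
Position 7: A is ruled out by rule 3; that leaves P.
Position 1: P is ruled out by rule 2; that leaves A.
Position 3: N is ruled out by rule 2; that leaves A.
Position 5: N is ruled out by rule 2; that leaves A.
The only consistent sequence is: A V A V A N P N.
Checking: rule 1 ✓; rule 2 ✓; rule 3 ✓.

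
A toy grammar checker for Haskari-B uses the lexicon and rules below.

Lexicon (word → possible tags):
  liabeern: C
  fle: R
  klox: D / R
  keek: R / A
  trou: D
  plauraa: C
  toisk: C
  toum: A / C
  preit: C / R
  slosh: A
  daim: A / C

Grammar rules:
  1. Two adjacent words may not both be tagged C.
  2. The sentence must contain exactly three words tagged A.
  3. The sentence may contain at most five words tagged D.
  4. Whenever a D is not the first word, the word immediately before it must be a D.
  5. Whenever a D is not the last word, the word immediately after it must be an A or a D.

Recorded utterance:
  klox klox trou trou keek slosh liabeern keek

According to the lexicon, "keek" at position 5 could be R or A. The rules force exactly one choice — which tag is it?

Candidates per position — 1:klox {D,R}; 2:klox {D,R}; 3:trou {D}; 4:trou {D}; 5:keek {R,A}; 6:slosh {A}; 7:liabeern {C}; 8:keek {R,A}.
Position 1: tagging it R would leave rule 4 unsatisfiable, so it must be D.
Position 2: tagging it R would leave rule 4 unsatisfiable, so it must be D.
Position 5: tagging it R would leave rule 2 unsatisfiable, so it must be A.
Position 8: tagging it R would leave rule 2 unsatisfiable, so it must be A.
That leaves exactly one tagging: D D D D A A C A.
Check: rule 1 holds; rule 2 holds; rule 3 holds; rule 4 holds; rule 5 holds.

A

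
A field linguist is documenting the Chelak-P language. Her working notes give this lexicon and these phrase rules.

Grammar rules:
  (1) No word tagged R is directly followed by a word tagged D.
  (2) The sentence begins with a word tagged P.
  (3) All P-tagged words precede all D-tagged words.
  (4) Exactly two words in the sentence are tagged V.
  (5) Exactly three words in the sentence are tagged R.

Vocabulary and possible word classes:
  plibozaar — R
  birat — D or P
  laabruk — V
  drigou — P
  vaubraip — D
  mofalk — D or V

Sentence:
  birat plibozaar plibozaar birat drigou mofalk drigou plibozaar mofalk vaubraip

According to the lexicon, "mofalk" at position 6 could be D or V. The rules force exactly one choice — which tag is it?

Candidates per position — 1:birat {D,P}; 2:plibozaar {R}; 3:plibozaar {R}; 4:birat {D,P}; 5:drigou {P}; 6:mofalk {D,V}; 7:drigou {P}; 8:plibozaar {R}; 9:mofalk {D,V}; 10:vaubraip {D}.
If word 1 were D, no tagging could satisfy rule 2; so word 1 is P.
If word 4 were D, no tagging could satisfy rule 1; so word 4 is P.
If word 6 were D, no tagging could satisfy rule 3; so word 6 is V.
If word 9 were D, no tagging could satisfy rule 1; so word 9 is V.
That leaves exactly one tagging: P R R P P V P R V D.
Verifying each rule — rule 1 ✓; rule 2 ✓; rule 3 ✓; rule 4 ✓; rule 5 ✓.

V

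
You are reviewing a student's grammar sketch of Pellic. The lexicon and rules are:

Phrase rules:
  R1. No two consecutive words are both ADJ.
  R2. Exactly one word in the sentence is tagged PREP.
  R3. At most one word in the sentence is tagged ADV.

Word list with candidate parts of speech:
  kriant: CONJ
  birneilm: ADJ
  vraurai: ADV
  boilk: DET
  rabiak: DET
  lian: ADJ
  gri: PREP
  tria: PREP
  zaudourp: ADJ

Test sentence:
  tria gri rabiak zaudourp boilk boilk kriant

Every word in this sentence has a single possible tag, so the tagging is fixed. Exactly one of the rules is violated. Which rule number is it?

2

Fixed tagging: PREP PREP DET ADJ DET DET CONJ.
Applying the rules: R1 ok, R2 fails, R3 ok.
Only rule 2 fails.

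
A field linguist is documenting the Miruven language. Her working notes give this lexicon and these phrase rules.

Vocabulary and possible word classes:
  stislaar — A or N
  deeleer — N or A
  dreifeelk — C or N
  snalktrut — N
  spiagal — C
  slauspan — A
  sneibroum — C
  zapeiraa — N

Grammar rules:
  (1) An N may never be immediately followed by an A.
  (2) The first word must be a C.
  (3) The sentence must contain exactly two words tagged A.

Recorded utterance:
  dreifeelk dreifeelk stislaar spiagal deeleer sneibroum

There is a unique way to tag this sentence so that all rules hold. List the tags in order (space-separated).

C C A C A C

Candidates per position — 1:dreifeelk {C,N}; 2:dreifeelk {C,N}; 3:stislaar {A,N}; 4:spiagal {C}; 5:deeleer {N,A}; 6:sneibroum {C}.
At position 1, choosing N makes rule 2 impossible to satisfy; hence C.
At position 3, choosing N makes rule 3 impossible to satisfy; hence A.
At position 5, choosing N makes rule 3 impossible to satisfy; hence A.
At position 2, choosing N makes rule 1 impossible to satisfy; hence C.
The unique satisfying tagging is: C C A C A C.
Checking: rule 1 satisfied; rule 2 satisfied; rule 3 satisfied.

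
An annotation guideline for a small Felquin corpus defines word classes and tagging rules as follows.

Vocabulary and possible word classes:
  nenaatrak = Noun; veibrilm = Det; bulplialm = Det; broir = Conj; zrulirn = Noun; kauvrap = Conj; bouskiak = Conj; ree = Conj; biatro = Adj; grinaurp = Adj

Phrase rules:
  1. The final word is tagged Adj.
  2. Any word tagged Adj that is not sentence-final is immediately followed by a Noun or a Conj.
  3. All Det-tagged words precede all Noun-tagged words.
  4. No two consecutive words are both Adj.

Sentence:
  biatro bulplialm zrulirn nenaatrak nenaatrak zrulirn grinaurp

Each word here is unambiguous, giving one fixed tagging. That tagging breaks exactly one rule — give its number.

2

Fixed tagging: Adj Det Noun Noun Noun Noun Adj.
Applying the rules: R1 ok, R2 fails, R3 ok, R4 ok.
Only rule 2 fails.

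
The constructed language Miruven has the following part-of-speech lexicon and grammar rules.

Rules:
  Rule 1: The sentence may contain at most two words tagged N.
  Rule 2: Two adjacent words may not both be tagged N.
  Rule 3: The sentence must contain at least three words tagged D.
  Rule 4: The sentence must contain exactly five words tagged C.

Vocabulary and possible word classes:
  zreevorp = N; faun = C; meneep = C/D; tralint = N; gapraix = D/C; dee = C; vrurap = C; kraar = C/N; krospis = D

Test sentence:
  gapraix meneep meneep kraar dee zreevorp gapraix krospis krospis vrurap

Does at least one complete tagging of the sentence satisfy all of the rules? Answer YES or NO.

YES

Candidates per position — 1:gapraix {D,C}; 2:meneep {C,D}; 3:meneep {C,D}; 4:kraar {C,N}; 5:dee {C}; 6:zreevorp {N}; 7:gapraix {D,C}; 8:krospis {D}; 9:krospis {D}; 10:vrurap {C}.
One satisfying assignment: D D C C C N C D D C.
Rule-by-rule: rule 1 ok; rule 2 ok; rule 3 ok; rule 4 ok.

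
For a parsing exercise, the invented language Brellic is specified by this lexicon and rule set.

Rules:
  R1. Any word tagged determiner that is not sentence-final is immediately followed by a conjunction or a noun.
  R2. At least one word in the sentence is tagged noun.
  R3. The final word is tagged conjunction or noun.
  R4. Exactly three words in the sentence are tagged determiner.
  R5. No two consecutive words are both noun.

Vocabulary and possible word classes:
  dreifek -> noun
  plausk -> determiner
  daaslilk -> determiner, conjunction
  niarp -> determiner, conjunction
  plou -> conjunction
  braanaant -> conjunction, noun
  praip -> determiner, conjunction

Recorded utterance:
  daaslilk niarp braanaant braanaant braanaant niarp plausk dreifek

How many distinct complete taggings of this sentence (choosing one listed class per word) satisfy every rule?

Candidates per position — 1:daaslilk {determiner,conjunction}; 2:niarp {determiner,conjunction}; 3:braanaant {conjunction,noun}; 4:braanaant {conjunction,noun}; 5:braanaant {conjunction,noun}; 6:niarp {determiner,conjunction}; 7:plausk {determiner}; 8:dreifek {noun}.
There are 64 candidate sequences in total.
Every candidate sequence violates at least one rule; no consistent tagging exists.
Count = 0.

0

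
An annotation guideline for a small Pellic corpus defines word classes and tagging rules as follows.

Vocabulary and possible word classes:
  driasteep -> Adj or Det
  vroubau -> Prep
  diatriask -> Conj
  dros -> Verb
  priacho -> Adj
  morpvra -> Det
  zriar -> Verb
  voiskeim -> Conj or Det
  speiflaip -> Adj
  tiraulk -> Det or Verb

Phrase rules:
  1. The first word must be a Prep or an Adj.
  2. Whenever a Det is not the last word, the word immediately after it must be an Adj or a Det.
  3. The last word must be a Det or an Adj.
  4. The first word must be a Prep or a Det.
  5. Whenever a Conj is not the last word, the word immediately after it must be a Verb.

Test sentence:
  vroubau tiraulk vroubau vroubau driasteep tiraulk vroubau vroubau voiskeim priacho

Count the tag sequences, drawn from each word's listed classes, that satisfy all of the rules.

Candidates per position — 1:vroubau {Prep}; 2:tiraulk {Det,Verb}; 3:vroubau {Prep}; 4:vroubau {Prep}; 5:driasteep {Adj,Det}; 6:tiraulk {Det,Verb}; 7:vroubau {Prep}; 8:vroubau {Prep}; 9:voiskeim {Conj,Det}; 10:priacho {Adj}.
There are 16 candidate sequences in total.
The sequences that satisfy every rule: Prep Verb Prep Prep Adj Verb Prep Prep Det Adj.
Count = 1.

1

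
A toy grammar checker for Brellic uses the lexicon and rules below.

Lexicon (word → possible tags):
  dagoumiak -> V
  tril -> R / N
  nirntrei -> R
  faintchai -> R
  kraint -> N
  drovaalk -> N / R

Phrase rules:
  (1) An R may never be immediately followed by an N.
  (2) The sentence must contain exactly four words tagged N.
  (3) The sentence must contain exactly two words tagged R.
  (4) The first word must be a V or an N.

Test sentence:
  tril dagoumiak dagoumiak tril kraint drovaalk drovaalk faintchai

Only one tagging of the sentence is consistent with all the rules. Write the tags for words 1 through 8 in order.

Candidates per position — 1:tril {R,N}; 2:dagoumiak {V}; 3:dagoumiak {V}; 4:tril {R,N}; 5:kraint {N}; 6:drovaalk {N,R}; 7:drovaalk {N,R}; 8:faintchai {R}.
Position 1: R is ruled out by rule 4; that leaves N.
Position 4: R is ruled out by rule 1; that leaves N.
The remaining ambiguous positions (6, 7) are resolved jointly — only one combination satisfies every rule.
The unique satisfying tagging is: N V V N N N R R.
Rule-by-rule: rule 1 holds; rule 2 holds; rule 3 holds; rule 4 holds.

N V V N N N R R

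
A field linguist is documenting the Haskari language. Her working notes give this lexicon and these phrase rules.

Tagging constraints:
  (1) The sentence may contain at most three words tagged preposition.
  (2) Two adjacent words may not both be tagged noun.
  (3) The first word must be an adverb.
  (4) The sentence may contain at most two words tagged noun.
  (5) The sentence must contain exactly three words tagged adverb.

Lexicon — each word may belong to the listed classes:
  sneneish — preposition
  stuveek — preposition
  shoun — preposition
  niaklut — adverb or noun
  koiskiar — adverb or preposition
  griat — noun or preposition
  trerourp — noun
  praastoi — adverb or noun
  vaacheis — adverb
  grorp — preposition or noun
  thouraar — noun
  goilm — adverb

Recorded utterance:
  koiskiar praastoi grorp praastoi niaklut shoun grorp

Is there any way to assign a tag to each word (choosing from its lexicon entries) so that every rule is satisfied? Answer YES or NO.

Candidates per position — 1:koiskiar {adverb,preposition}; 2:praastoi {adverb,noun}; 3:grorp {preposition,noun}; 4:praastoi {adverb,noun}; 5:niaklut {adverb,noun}; 6:shoun {preposition}; 7:grorp {preposition,noun}.
One satisfying assignment: adverb adverb preposition adverb noun preposition preposition.
Check: rule 1 ✓; rule 2 ✓; rule 3 ✓; rule 4 ✓; rule 5 ✓.

YES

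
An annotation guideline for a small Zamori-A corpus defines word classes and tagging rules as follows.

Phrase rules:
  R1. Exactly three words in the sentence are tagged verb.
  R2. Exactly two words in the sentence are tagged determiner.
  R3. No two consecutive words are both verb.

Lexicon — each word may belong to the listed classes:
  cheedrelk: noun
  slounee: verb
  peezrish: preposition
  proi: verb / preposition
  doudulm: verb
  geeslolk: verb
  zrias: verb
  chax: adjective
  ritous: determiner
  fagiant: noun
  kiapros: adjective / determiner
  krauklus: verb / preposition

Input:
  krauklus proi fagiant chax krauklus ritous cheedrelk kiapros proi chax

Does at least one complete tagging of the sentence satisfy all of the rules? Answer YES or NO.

Candidates per position — 1:krauklus {verb,preposition}; 2:proi {verb,preposition}; 3:fagiant {noun}; 4:chax {adjective}; 5:krauklus {verb,preposition}; 6:ritous {determiner}; 7:cheedrelk {noun}; 8:kiapros {adjective,determiner}; 9:proi {verb,preposition}; 10:chax {adjective}.
One satisfying assignment: verb preposition noun adjective verb determiner noun determiner verb adjective.
Verifying each rule — rule 1 ok; rule 2 ok; rule 3 ok.

YES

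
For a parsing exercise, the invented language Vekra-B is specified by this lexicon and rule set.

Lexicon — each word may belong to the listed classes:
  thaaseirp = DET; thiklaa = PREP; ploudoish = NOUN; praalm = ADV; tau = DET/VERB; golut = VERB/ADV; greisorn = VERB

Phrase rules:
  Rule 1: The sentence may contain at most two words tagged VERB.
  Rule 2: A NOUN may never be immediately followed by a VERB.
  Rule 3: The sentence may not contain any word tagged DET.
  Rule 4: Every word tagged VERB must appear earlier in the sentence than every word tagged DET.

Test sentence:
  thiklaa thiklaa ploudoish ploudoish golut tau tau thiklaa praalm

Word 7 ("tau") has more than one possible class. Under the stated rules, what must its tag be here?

Candidates per position — 1:thiklaa {PREP}; 2:thiklaa {PREP}; 3:ploudoish {NOUN}; 4:ploudoish {NOUN}; 5:golut {VERB,ADV}; 6:tau {DET,VERB}; 7:tau {DET,VERB}; 8:thiklaa {PREP}; 9:praalm {ADV}.
If word 5 were VERB, no tagging could satisfy rule 2; so word 5 is ADV.
If word 6 were DET, no tagging could satisfy rule 3; so word 6 is VERB.
If word 7 were DET, no tagging could satisfy rule 3; so word 7 is VERB.
That leaves exactly one tagging: PREP PREP NOUN NOUN ADV VERB VERB PREP ADV.
Checking: rule 1 satisfied; rule 2 satisfied; rule 3 satisfied; rule 4 satisfied.

VERB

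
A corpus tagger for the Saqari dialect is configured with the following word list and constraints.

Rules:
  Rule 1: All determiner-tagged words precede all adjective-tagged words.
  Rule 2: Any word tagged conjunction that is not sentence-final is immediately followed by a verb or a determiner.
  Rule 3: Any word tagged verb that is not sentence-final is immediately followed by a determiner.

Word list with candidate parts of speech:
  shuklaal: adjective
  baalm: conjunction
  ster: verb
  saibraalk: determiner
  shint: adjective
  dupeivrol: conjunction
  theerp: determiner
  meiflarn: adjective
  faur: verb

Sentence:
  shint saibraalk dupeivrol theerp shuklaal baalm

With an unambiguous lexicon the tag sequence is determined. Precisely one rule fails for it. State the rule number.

Fixed tagging: adjective determiner conjunction determiner adjective conjunction.
Rule check: R1 ✗, R2 ✓, R3 ✓.
Only rule 1 fails.

1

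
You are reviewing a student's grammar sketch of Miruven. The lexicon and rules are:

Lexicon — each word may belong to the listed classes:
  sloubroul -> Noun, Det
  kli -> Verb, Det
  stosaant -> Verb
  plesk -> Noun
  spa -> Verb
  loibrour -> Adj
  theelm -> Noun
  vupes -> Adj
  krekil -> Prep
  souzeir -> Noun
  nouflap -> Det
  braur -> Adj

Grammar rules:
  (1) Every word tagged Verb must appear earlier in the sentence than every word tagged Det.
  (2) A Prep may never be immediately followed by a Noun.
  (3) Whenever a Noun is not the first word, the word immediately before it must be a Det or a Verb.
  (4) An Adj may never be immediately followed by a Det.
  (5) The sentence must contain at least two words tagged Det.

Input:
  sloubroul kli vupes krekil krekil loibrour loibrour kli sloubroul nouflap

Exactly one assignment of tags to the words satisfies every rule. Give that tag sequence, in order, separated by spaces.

Candidates per position — 1:sloubroul {Noun,Det}; 2:kli {Verb,Det}; 3:vupes {Adj}; 4:krekil {Prep}; 5:krekil {Prep}; 6:loibrour {Adj}; 7:loibrour {Adj}; 8:kli {Verb,Det}; 9:sloubroul {Noun,Det}; 10:nouflap {Det}.
At position 8, choosing Det makes rule 4 impossible to satisfy; hence Verb.
At position 1, choosing Det makes rule 1 impossible to satisfy; hence Noun.
At position 2, choosing Det makes rule 1 impossible to satisfy; hence Verb.
At position 9, choosing Noun makes rule 5 impossible to satisfy; hence Det.
So the tagging must be: Noun Verb Adj Prep Prep Adj Adj Verb Det Det.
Checking: rule 1 ok; rule 2 ok; rule 3 ok; rule 4 ok; rule 5 ok.

Noun Verb Adj Prep Prep Adj Adj Verb Det Det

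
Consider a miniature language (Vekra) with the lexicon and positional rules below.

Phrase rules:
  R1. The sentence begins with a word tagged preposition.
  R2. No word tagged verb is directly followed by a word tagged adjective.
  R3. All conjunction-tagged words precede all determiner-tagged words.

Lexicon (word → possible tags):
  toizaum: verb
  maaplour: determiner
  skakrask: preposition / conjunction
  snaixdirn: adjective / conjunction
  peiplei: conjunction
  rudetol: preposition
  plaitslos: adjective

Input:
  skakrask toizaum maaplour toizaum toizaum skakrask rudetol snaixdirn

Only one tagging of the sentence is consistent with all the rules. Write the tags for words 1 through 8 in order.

Candidates per position — 1:skakrask {preposition,conjunction}; 2:toizaum {verb}; 3:maaplour {determiner}; 4:toizaum {verb}; 5:toizaum {verb}; 6:skakrask {preposition,conjunction}; 7:rudetol {preposition}; 8:snaixdirn {adjective,conjunction}.
At position 1, choosing conjunction makes rule 1 impossible to satisfy; hence preposition.
At position 6, choosing conjunction makes rule 3 impossible to satisfy; hence preposition.
At position 8, choosing conjunction makes rule 3 impossible to satisfy; hence adjective.
So the tagging must be: preposition verb determiner verb verb preposition preposition adjective.
Verifying each rule — rule 1 ok; rule 2 ok; rule 3 ok.

preposition verb determiner verb verb preposition preposition adjective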